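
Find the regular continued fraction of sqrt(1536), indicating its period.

[39; (5, 4, 1, 2, 3, 19, 3, 2, 1, 4, 5, 78)]

Write x_i = (sqrt(1536) + m_i)/d_i with (m_0, d_0) = (0, 1). a_0 = floor(sqrt(1536)) = 39, since 39^2 = 1521 <= 1536 < 1600 = 40^2.
Iterate m_{i+1} = d_i*a_i - m_i, d_{i+1} = (1536 - m_{i+1}^2)/d_i, a_{i+1} = floor((a_0 + m_{i+1})/d_{i+1}):
  m_1 = 1*39 - 0 = 39, d_1 = (1536 - 39^2)/1 = 15/1 = 15, a_1 = floor((39 + 39)/15) = 5.
  m_2 = 15*5 - 39 = 36, d_2 = (1536 - 36^2)/15 = 240/15 = 16, a_2 = floor((39 + 36)/16) = 4.
  m_3 = 16*4 - 36 = 28, d_3 = (1536 - 28^2)/16 = 752/16 = 47, a_3 = floor((39 + 28)/47) = 1.
  m_4 = 47*1 - 28 = 19, d_4 = (1536 - 19^2)/47 = 1175/47 = 25, a_4 = floor((39 + 19)/25) = 2.
  m_5 = 25*2 - 19 = 31, d_5 = (1536 - 31^2)/25 = 575/25 = 23, a_5 = floor((39 + 31)/23) = 3.
  m_6 = 23*3 - 31 = 38, d_6 = (1536 - 38^2)/23 = 92/23 = 4, a_6 = floor((39 + 38)/4) = 19.
  m_7 = 4*19 - 38 = 38, d_7 = (1536 - 38^2)/4 = 92/4 = 23, a_7 = floor((39 + 38)/23) = 3.
  m_8 = 23*3 - 38 = 31, d_8 = (1536 - 31^2)/23 = 575/23 = 25, a_8 = floor((39 + 31)/25) = 2.
  m_9 = 25*2 - 31 = 19, d_9 = (1536 - 19^2)/25 = 1175/25 = 47, a_9 = floor((39 + 19)/47) = 1.
  m_10 = 47*1 - 19 = 28, d_10 = (1536 - 28^2)/47 = 752/47 = 16, a_10 = floor((39 + 28)/16) = 4.
  m_11 = 16*4 - 28 = 36, d_11 = (1536 - 36^2)/16 = 240/16 = 15, a_11 = floor((39 + 36)/15) = 5.
  m_12 = 15*5 - 36 = 39, d_12 = (1536 - 39^2)/15 = 15/15 = 1, a_12 = floor((39 + 39)/1) = 78.
  m_13 = 1*78 - 39 = 39, d_13 = (1536 - 39^2)/1 = 15/1 = 15: (m_13, d_13) = (m_1, d_1) = (39, 15), so from here the quotients repeat a_1, ..., a_12; the period length is 12.
Hence the expansion of sqrt(1536) is a_0 = 39 followed by the repeating block 5, 4, 1, 2, 3, 19, 3, 2, 1, 4, 5, 78 (period 12).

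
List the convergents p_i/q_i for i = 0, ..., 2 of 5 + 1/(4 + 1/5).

Using the convergent recurrence p_i = a_i*p_{i-1} + p_{i-2}, q_i = a_i*q_{i-1} + q_{i-2} with p_{-2}=0, p_{-1}=1, q_{-2}=1, q_{-1}=0:
  i=0: a_0=5, p_0 = 5*1 + 0 = 5, q_0 = 5*0 + 1 = 1.
  i=1: a_1=4, p_1 = 4*5 + 1 = 21, q_1 = 4*1 + 0 = 4.
  i=2: a_2=5, p_2 = 5*21 + 5 = 110, q_2 = 5*4 + 1 = 21.

5/1, 21/4, 110/21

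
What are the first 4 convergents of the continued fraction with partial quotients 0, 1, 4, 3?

Using the convergent recurrence p_i = a_i*p_{i-1} + p_{i-2}, q_i = a_i*q_{i-1} + q_{i-2} with p_{-2}=0, p_{-1}=1, q_{-2}=1, q_{-1}=0:
  i=0: a_0=0, p_0 = 0*1 + 0 = 0, q_0 = 0*0 + 1 = 1.
  i=1: a_1=1, p_1 = 1*0 + 1 = 1, q_1 = 1*1 + 0 = 1.
  i=2: a_2=4, p_2 = 4*1 + 0 = 4, q_2 = 4*1 + 1 = 5.
  i=3: a_3=3, p_3 = 3*4 + 1 = 13, q_3 = 3*5 + 1 = 16.

0/1, 1/1, 4/5, 13/16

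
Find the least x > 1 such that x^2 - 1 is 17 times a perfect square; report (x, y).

(x, y) = (33, 8)

First expand sqrt(17) as a continued fraction. With x_i = (sqrt(17) + m_i)/d_i and (m_0, d_0) = (0, 1): a_0 = floor(sqrt(17)) = 4, since 4^2 = 16 <= 17 < 25 = 5^2.
Iterate m_{i+1} = d_i*a_i - m_i, d_{i+1} = (17 - m_{i+1}^2)/d_i, a_{i+1} = floor((a_0 + m_{i+1})/d_{i+1}):
  m_1 = 1*4 - 0 = 4, d_1 = (17 - 4^2)/1 = 1/1 = 1, a_1 = floor((4 + 4)/1) = 8.
  m_2 = 1*8 - 4 = 4, d_2 = (17 - 4^2)/1 = 1/1 = 1: (m_2, d_2) = (m_1, d_1) = (4, 1), so from here the quotient a_1 repeats; the period length is 1.
So sqrt(17) = [4; (8)] with period length k = 1.
k is odd, so (p_{k-1}, q_{k-1}) only solves x^2 - 17y^2 = -1 and the fundamental solution of x^2 - 17y^2 = 1 is (p_{2k-1}, q_{2k-1}) = (p_1, q_1); compute convergents through index 1, running through the period twice.
Convergents (p_i = a_i*p_{i-1} + p_{i-2}, q_i = a_i*q_{i-1} + q_{i-2} with p_{-2}=0, p_{-1}=1, q_{-2}=1, q_{-1}=0):
  i=0: a_0=4, p_0 = 4*1 + 0 = 4, q_0 = 4*0 + 1 = 1.
  i=1: a_1=8, p_1 = 8*4 + 1 = 33, q_1 = 8*1 + 0 = 8.
Indeed p_0^2 - 17*q_0^2 = 16 - 17 = -1, not +1.
Check: 33^2 - 17*8^2 = 1089 - 1088 = 1, so (x, y) = (33, 8) solves the equation, and by the theorem it is the least positive solution.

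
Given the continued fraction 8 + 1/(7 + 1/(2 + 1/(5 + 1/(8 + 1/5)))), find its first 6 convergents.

Using the convergent recurrence p_i = a_i*p_{i-1} + p_{i-2}, q_i = a_i*q_{i-1} + q_{i-2} with p_{-2}=0, p_{-1}=1, q_{-2}=1, q_{-1}=0:
  i=0: a_0=8, p_0 = 8*1 + 0 = 8, q_0 = 8*0 + 1 = 1.
  i=1: a_1=7, p_1 = 7*8 + 1 = 57, q_1 = 7*1 + 0 = 7.
  i=2: a_2=2, p_2 = 2*57 + 8 = 122, q_2 = 2*7 + 1 = 15.
  i=3: a_3=5, p_3 = 5*122 + 57 = 667, q_3 = 5*15 + 7 = 82.
  i=4: a_4=8, p_4 = 8*667 + 122 = 5458, q_4 = 8*82 + 15 = 671.
  i=5: a_5=5, p_5 = 5*5458 + 667 = 27957, q_5 = 5*671 + 82 = 3437.

8/1, 57/7, 122/15, 667/82, 5458/671, 27957/3437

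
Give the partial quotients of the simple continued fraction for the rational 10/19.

[0; 1, 1, 9]

Run the Euclidean algorithm on 10 and 19; the successive quotients are the partial quotients a_0, a_1, ... (each step inverts the fractional part left over by the previous one):
  10 = 0*19 + 10, so a_0 = 0.
  19 = 1*10 + 9, so a_1 = 1.
  10 = 1*9 + 1, so a_2 = 1.
  9 = 9*1 + 0, so a_3 = 9.
The remainder reaches 0 after 4 divisions, so the expansion has 4 partial quotients, read off in order.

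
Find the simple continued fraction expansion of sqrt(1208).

Write x_i = (sqrt(1208) + m_i)/d_i with (m_0, d_0) = (0, 1). a_0 = floor(sqrt(1208)) = 34, since 34^2 = 1156 <= 1208 < 1225 = 35^2.
Iterate m_{i+1} = d_i*a_i - m_i, d_{i+1} = (1208 - m_{i+1}^2)/d_i, a_{i+1} = floor((a_0 + m_{i+1})/d_{i+1}):
  m_1 = 1*34 - 0 = 34, d_1 = (1208 - 34^2)/1 = 52/1 = 52, a_1 = floor((34 + 34)/52) = 1.
  m_2 = 52*1 - 34 = 18, d_2 = (1208 - 18^2)/52 = 884/52 = 17, a_2 = floor((34 + 18)/17) = 3.
  m_3 = 17*3 - 18 = 33, d_3 = (1208 - 33^2)/17 = 119/17 = 7, a_3 = floor((34 + 33)/7) = 9.
  m_4 = 7*9 - 33 = 30, d_4 = (1208 - 30^2)/7 = 308/7 = 44, a_4 = floor((34 + 30)/44) = 1.
  m_5 = 44*1 - 30 = 14, d_5 = (1208 - 14^2)/44 = 1012/44 = 23, a_5 = floor((34 + 14)/23) = 2.
  m_6 = 23*2 - 14 = 32, d_6 = (1208 - 32^2)/23 = 184/23 = 8, a_6 = floor((34 + 32)/8) = 8.
  m_7 = 8*8 - 32 = 32, d_7 = (1208 - 32^2)/8 = 184/8 = 23, a_7 = floor((34 + 32)/23) = 2.
  m_8 = 23*2 - 32 = 14, d_8 = (1208 - 14^2)/23 = 1012/23 = 44, a_8 = floor((34 + 14)/44) = 1.
  m_9 = 44*1 - 14 = 30, d_9 = (1208 - 30^2)/44 = 308/44 = 7, a_9 = floor((34 + 30)/7) = 9.
  m_10 = 7*9 - 30 = 33, d_10 = (1208 - 33^2)/7 = 119/7 = 17, a_10 = floor((34 + 33)/17) = 3.
  m_11 = 17*3 - 33 = 18, d_11 = (1208 - 18^2)/17 = 884/17 = 52, a_11 = floor((34 + 18)/52) = 1.
  m_12 = 52*1 - 18 = 34, d_12 = (1208 - 34^2)/52 = 52/52 = 1, a_12 = floor((34 + 34)/1) = 68.
  m_13 = 1*68 - 34 = 34, d_13 = (1208 - 34^2)/1 = 52/1 = 52: (m_13, d_13) = (m_1, d_1) = (34, 52), so from here the quotients repeat a_1, ..., a_12; the period length is 12.
Hence the expansion of sqrt(1208) is a_0 = 34 followed by the repeating block 1, 3, 9, 1, 2, 8, 2, 1, 9, 3, 1, 68 (period 12).

[34; (1, 3, 9, 1, 2, 8, 2, 1, 9, 3, 1, 68)]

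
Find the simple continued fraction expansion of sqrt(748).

[27; (2, 1, 6, 5, 1, 12, 1, 5, 6, 1, 2, 54)]

Write x_i = (sqrt(748) + m_i)/d_i with (m_0, d_0) = (0, 1). a_0 = floor(sqrt(748)) = 27, since 27^2 = 729 <= 748 < 784 = 28^2.
Iterate m_{i+1} = d_i*a_i - m_i, d_{i+1} = (748 - m_{i+1}^2)/d_i, a_{i+1} = floor((a_0 + m_{i+1})/d_{i+1}):
  m_1 = 1*27 - 0 = 27, d_1 = (748 - 27^2)/1 = 19/1 = 19, a_1 = floor((27 + 27)/19) = 2.
  m_2 = 19*2 - 27 = 11, d_2 = (748 - 11^2)/19 = 627/19 = 33, a_2 = floor((27 + 11)/33) = 1.
  m_3 = 33*1 - 11 = 22, d_3 = (748 - 22^2)/33 = 264/33 = 8, a_3 = floor((27 + 22)/8) = 6.
  m_4 = 8*6 - 22 = 26, d_4 = (748 - 26^2)/8 = 72/8 = 9, a_4 = floor((27 + 26)/9) = 5.
  m_5 = 9*5 - 26 = 19, d_5 = (748 - 19^2)/9 = 387/9 = 43, a_5 = floor((27 + 19)/43) = 1.
  m_6 = 43*1 - 19 = 24, d_6 = (748 - 24^2)/43 = 172/43 = 4, a_6 = floor((27 + 24)/4) = 12.
  m_7 = 4*12 - 24 = 24, d_7 = (748 - 24^2)/4 = 172/4 = 43, a_7 = floor((27 + 24)/43) = 1.
  m_8 = 43*1 - 24 = 19, d_8 = (748 - 19^2)/43 = 387/43 = 9, a_8 = floor((27 + 19)/9) = 5.
  m_9 = 9*5 - 19 = 26, d_9 = (748 - 26^2)/9 = 72/9 = 8, a_9 = floor((27 + 26)/8) = 6.
  m_10 = 8*6 - 26 = 22, d_10 = (748 - 22^2)/8 = 264/8 = 33, a_10 = floor((27 + 22)/33) = 1.
  m_11 = 33*1 - 22 = 11, d_11 = (748 - 11^2)/33 = 627/33 = 19, a_11 = floor((27 + 11)/19) = 2.
  m_12 = 19*2 - 11 = 27, d_12 = (748 - 27^2)/19 = 19/19 = 1, a_12 = floor((27 + 27)/1) = 54.
  m_13 = 1*54 - 27 = 27, d_13 = (748 - 27^2)/1 = 19/1 = 19: (m_13, d_13) = (m_1, d_1) = (27, 19), so from here the quotients repeat a_1, ..., a_12; the period length is 12.
Hence the expansion of sqrt(748) is a_0 = 27 followed by the repeating block 2, 1, 6, 5, 1, 12, 1, 5, 6, 1, 2, 54 (period 12).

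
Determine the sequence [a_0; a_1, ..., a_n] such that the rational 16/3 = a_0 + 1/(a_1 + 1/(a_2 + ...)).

Run the Euclidean algorithm on 16 and 3; the successive quotients are the partial quotients a_0, a_1, ... (each step inverts the fractional part left over by the previous one):
  16 = 5*3 + 1, so a_0 = 5.
  3 = 3*1 + 0, so a_1 = 3.
The remainder reaches 0 after 2 divisions, so the expansion has 2 partial quotients, read off in order.

[5; 3]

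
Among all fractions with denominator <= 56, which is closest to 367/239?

Expand x = 367/239 as a continued fraction with the Euclidean algorithm:
  367 = 1*239 + 128, so a_0 = 1.
  239 = 1*128 + 111, so a_1 = 1.
  128 = 1*111 + 17, so a_2 = 1.
  111 = 6*17 + 9, so a_3 = 6.
  17 = 1*9 + 8, so a_4 = 1.
  9 = 1*8 + 1, so a_5 = 1.
  8 = 8*1 + 0, so a_6 = 8.
so x = [1; 1, 1, 6, 1, 1, 8].
Convergents (p_i = a_i*p_{i-1} + p_{i-2}, q_i = a_i*q_{i-1} + q_{i-2} with p_{-2}=0, p_{-1}=1, q_{-2}=1, q_{-1}=0), until the denominator exceeds 56:
  i=0: a_0=1, p_0 = 1*1 + 0 = 1, q_0 = 1*0 + 1 = 1.
  i=1: a_1=1, p_1 = 1*1 + 1 = 2, q_1 = 1*1 + 0 = 1.
  i=2: a_2=1, p_2 = 1*2 + 1 = 3, q_2 = 1*1 + 1 = 2.
  i=3: a_3=6, p_3 = 6*3 + 2 = 20, q_3 = 6*2 + 1 = 13.
  i=4: a_4=1, p_4 = 1*20 + 3 = 23, q_4 = 1*13 + 2 = 15.
  i=5: a_5=1, p_5 = 1*23 + 20 = 43, q_5 = 1*15 + 13 = 28.
  i=6: a_6=8, p_6 = 8*43 + 23 = 367, q_6 = 8*28 + 15 = 239.
q_6 = 239 > 56, so the last convergent with denominator <= 56 is p_5/q_5 = 43/28.
The closest fraction with denominator <= 56 is either p_5/q_5 or the intermediate fraction (k*p_5 + p_4)/(k*q_5 + q_4) with the largest k >= 1 whose denominator stays <= 56; these approach x as k grows, and every other convergent or intermediate fraction in range is farther away.
Largest k: floor((56 - q_4)/q_5) = floor((56 - 15)/28) = 1.
That gives (1*43 + 23)/(1*28 + 15) = 66/43.
Compare the errors: |x - 43/28| = |367*28 - 43*239|/(239*28) = 1/6692, and |x - 66/43| = |367*43 - 66*239|/(239*43) = 7/10277.
Cross-multiplying, 1*10277 = 10277 < 46844 = 7*6692, so 1/6692 is smaller: the convergent 43/28 is closer to x than 66/43.

43/28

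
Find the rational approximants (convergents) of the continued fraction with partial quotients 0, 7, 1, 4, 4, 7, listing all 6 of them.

Using the convergent recurrence p_i = a_i*p_{i-1} + p_{i-2}, q_i = a_i*q_{i-1} + q_{i-2} with p_{-2}=0, p_{-1}=1, q_{-2}=1, q_{-1}=0:
  i=0: a_0=0, p_0 = 0*1 + 0 = 0, q_0 = 0*0 + 1 = 1.
  i=1: a_1=7, p_1 = 7*0 + 1 = 1, q_1 = 7*1 + 0 = 7.
  i=2: a_2=1, p_2 = 1*1 + 0 = 1, q_2 = 1*7 + 1 = 8.
  i=3: a_3=4, p_3 = 4*1 + 1 = 5, q_3 = 4*8 + 7 = 39.
  i=4: a_4=4, p_4 = 4*5 + 1 = 21, q_4 = 4*39 + 8 = 164.
  i=5: a_5=7, p_5 = 7*21 + 5 = 152, q_5 = 7*164 + 39 = 1187.

0/1, 1/7, 1/8, 5/39, 21/164, 152/1187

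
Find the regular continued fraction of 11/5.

Run the Euclidean algorithm on 11 and 5; the successive quotients are the partial quotients a_0, a_1, ... (each step inverts the fractional part left over by the previous one):
  11 = 2*5 + 1, so a_0 = 2.
  5 = 5*1 + 0, so a_1 = 5.
The remainder reaches 0 after 2 divisions, so the expansion has 2 partial quotients, read off in order.

[2; 5]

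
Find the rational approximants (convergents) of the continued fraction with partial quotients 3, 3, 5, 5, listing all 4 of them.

3/1, 10/3, 53/16, 275/83

Using the convergent recurrence p_i = a_i*p_{i-1} + p_{i-2}, q_i = a_i*q_{i-1} + q_{i-2} with p_{-2}=0, p_{-1}=1, q_{-2}=1, q_{-1}=0:
  i=0: a_0=3, p_0 = 3*1 + 0 = 3, q_0 = 3*0 + 1 = 1.
  i=1: a_1=3, p_1 = 3*3 + 1 = 10, q_1 = 3*1 + 0 = 3.
  i=2: a_2=5, p_2 = 5*10 + 3 = 53, q_2 = 5*3 + 1 = 16.
  i=3: a_3=5, p_3 = 5*53 + 10 = 275, q_3 = 5*16 + 3 = 83.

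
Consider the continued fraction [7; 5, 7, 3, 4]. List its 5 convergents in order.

7/1, 36/5, 259/36, 813/113, 3511/488

Using the convergent recurrence p_i = a_i*p_{i-1} + p_{i-2}, q_i = a_i*q_{i-1} + q_{i-2} with p_{-2}=0, p_{-1}=1, q_{-2}=1, q_{-1}=0:
  i=0: a_0=7, p_0 = 7*1 + 0 = 7, q_0 = 7*0 + 1 = 1.
  i=1: a_1=5, p_1 = 5*7 + 1 = 36, q_1 = 5*1 + 0 = 5.
  i=2: a_2=7, p_2 = 7*36 + 7 = 259, q_2 = 7*5 + 1 = 36.
  i=3: a_3=3, p_3 = 3*259 + 36 = 813, q_3 = 3*36 + 5 = 113.
  i=4: a_4=4, p_4 = 4*813 + 259 = 3511, q_4 = 4*113 + 36 = 488.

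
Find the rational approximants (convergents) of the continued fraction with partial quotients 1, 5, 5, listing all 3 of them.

Using the convergent recurrence p_i = a_i*p_{i-1} + p_{i-2}, q_i = a_i*q_{i-1} + q_{i-2} with p_{-2}=0, p_{-1}=1, q_{-2}=1, q_{-1}=0:
  i=0: a_0=1, p_0 = 1*1 + 0 = 1, q_0 = 1*0 + 1 = 1.
  i=1: a_1=5, p_1 = 5*1 + 1 = 6, q_1 = 5*1 + 0 = 5.
  i=2: a_2=5, p_2 = 5*6 + 1 = 31, q_2 = 5*5 + 1 = 26.

1/1, 6/5, 31/26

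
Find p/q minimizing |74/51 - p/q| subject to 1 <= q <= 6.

Expand x = 74/51 as a continued fraction with the Euclidean algorithm:
  74 = 1*51 + 23, so a_0 = 1.
  51 = 2*23 + 5, so a_1 = 2.
  23 = 4*5 + 3, so a_2 = 4.
  5 = 1*3 + 2, so a_3 = 1.
  3 = 1*2 + 1, so a_4 = 1.
  2 = 2*1 + 0, so a_5 = 2.
so x = [1; 2, 4, 1, 1, 2].
Convergents (p_i = a_i*p_{i-1} + p_{i-2}, q_i = a_i*q_{i-1} + q_{i-2} with p_{-2}=0, p_{-1}=1, q_{-2}=1, q_{-1}=0), until the denominator exceeds 6:
  i=0: a_0=1, p_0 = 1*1 + 0 = 1, q_0 = 1*0 + 1 = 1.
  i=1: a_1=2, p_1 = 2*1 + 1 = 3, q_1 = 2*1 + 0 = 2.
  i=2: a_2=4, p_2 = 4*3 + 1 = 13, q_2 = 4*2 + 1 = 9.
q_2 = 9 > 6, so the last convergent with denominator <= 6 is p_1/q_1 = 3/2.
The closest fraction with denominator <= 6 is either p_1/q_1 or the intermediate fraction (k*p_1 + p_0)/(k*q_1 + q_0) with the largest k >= 1 whose denominator stays <= 6; these approach x as k grows, and every other convergent or intermediate fraction in range is farther away.
Largest k: floor((6 - q_0)/q_1) = floor((6 - 1)/2) = 2.
That gives (2*3 + 1)/(2*2 + 1) = 7/5.
Compare the errors: |x - 3/2| = |74*2 - 3*51|/(51*2) = 5/102, and |x - 7/5| = |74*5 - 7*51|/(51*5) = 13/255.
Cross-multiplying, 5*255 = 1275 < 1326 = 13*102, so 5/102 is smaller: the convergent 3/2 is closer to x than 7/5.

3/2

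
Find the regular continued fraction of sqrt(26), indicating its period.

[5; (10)]

Write x_i = (sqrt(26) + m_i)/d_i with (m_0, d_0) = (0, 1). a_0 = floor(sqrt(26)) = 5, since 5^2 = 25 <= 26 < 36 = 6^2.
Iterate m_{i+1} = d_i*a_i - m_i, d_{i+1} = (26 - m_{i+1}^2)/d_i, a_{i+1} = floor((a_0 + m_{i+1})/d_{i+1}):
  m_1 = 1*5 - 0 = 5, d_1 = (26 - 5^2)/1 = 1/1 = 1, a_1 = floor((5 + 5)/1) = 10.
  m_2 = 1*10 - 5 = 5, d_2 = (26 - 5^2)/1 = 1/1 = 1: (m_2, d_2) = (m_1, d_1) = (5, 1), so from here the quotient a_1 repeats; the period length is 1.
Hence the expansion of sqrt(26) is a_0 = 5 followed by the repeating block 10 (period 1).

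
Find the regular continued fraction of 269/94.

Run the Euclidean algorithm on 269 and 94; the successive quotients are the partial quotients a_0, a_1, ... (each step inverts the fractional part left over by the previous one):
  269 = 2*94 + 81, so a_0 = 2.
  94 = 1*81 + 13, so a_1 = 1.
  81 = 6*13 + 3, so a_2 = 6.
  13 = 4*3 + 1, so a_3 = 4.
  3 = 3*1 + 0, so a_4 = 3.
The remainder reaches 0 after 5 divisions, so the expansion has 5 partial quotients, read off in order.

[2; 1, 6, 4, 3]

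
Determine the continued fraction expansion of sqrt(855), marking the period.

Write x_i = (sqrt(855) + m_i)/d_i with (m_0, d_0) = (0, 1). a_0 = floor(sqrt(855)) = 29, since 29^2 = 841 <= 855 < 900 = 30^2.
Iterate m_{i+1} = d_i*a_i - m_i, d_{i+1} = (855 - m_{i+1}^2)/d_i, a_{i+1} = floor((a_0 + m_{i+1})/d_{i+1}):
  m_1 = 1*29 - 0 = 29, d_1 = (855 - 29^2)/1 = 14/1 = 14, a_1 = floor((29 + 29)/14) = 4.
  m_2 = 14*4 - 29 = 27, d_2 = (855 - 27^2)/14 = 126/14 = 9, a_2 = floor((29 + 27)/9) = 6.
  m_3 = 9*6 - 27 = 27, d_3 = (855 - 27^2)/9 = 126/9 = 14, a_3 = floor((29 + 27)/14) = 4.
  m_4 = 14*4 - 27 = 29, d_4 = (855 - 29^2)/14 = 14/14 = 1, a_4 = floor((29 + 29)/1) = 58.
  m_5 = 1*58 - 29 = 29, d_5 = (855 - 29^2)/1 = 14/1 = 14: (m_5, d_5) = (m_1, d_1) = (29, 14), so from here the quotients repeat a_1, ..., a_4; the period length is 4.
Hence the expansion of sqrt(855) is a_0 = 29 followed by the repeating block 4, 6, 4, 58 (period 4).

[29; (4, 6, 4, 58)]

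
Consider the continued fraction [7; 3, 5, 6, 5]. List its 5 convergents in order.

Using the convergent recurrence p_i = a_i*p_{i-1} + p_{i-2}, q_i = a_i*q_{i-1} + q_{i-2} with p_{-2}=0, p_{-1}=1, q_{-2}=1, q_{-1}=0:
  i=0: a_0=7, p_0 = 7*1 + 0 = 7, q_0 = 7*0 + 1 = 1.
  i=1: a_1=3, p_1 = 3*7 + 1 = 22, q_1 = 3*1 + 0 = 3.
  i=2: a_2=5, p_2 = 5*22 + 7 = 117, q_2 = 5*3 + 1 = 16.
  i=3: a_3=6, p_3 = 6*117 + 22 = 724, q_3 = 6*16 + 3 = 99.
  i=4: a_4=5, p_4 = 5*724 + 117 = 3737, q_4 = 5*99 + 16 = 511.

7/1, 22/3, 117/16, 724/99, 3737/511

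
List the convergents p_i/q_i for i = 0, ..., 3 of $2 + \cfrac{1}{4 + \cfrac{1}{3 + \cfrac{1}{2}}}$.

Using the convergent recurrence p_i = a_i*p_{i-1} + p_{i-2}, q_i = a_i*q_{i-1} + q_{i-2} with p_{-2}=0, p_{-1}=1, q_{-2}=1, q_{-1}=0:
  i=0: a_0=2, p_0 = 2*1 + 0 = 2, q_0 = 2*0 + 1 = 1.
  i=1: a_1=4, p_1 = 4*2 + 1 = 9, q_1 = 4*1 + 0 = 4.
  i=2: a_2=3, p_2 = 3*9 + 2 = 29, q_2 = 3*4 + 1 = 13.
  i=3: a_3=2, p_3 = 2*29 + 9 = 67, q_3 = 2*13 + 4 = 30.

2/1, 9/4, 29/13, 67/30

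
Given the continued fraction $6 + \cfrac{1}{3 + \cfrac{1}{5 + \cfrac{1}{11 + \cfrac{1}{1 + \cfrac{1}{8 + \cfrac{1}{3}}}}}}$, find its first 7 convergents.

Using the convergent recurrence p_i = a_i*p_{i-1} + p_{i-2}, q_i = a_i*q_{i-1} + q_{i-2} with p_{-2}=0, p_{-1}=1, q_{-2}=1, q_{-1}=0:
  i=0: a_0=6, p_0 = 6*1 + 0 = 6, q_0 = 6*0 + 1 = 1.
  i=1: a_1=3, p_1 = 3*6 + 1 = 19, q_1 = 3*1 + 0 = 3.
  i=2: a_2=5, p_2 = 5*19 + 6 = 101, q_2 = 5*3 + 1 = 16.
  i=3: a_3=11, p_3 = 11*101 + 19 = 1130, q_3 = 11*16 + 3 = 179.
  i=4: a_4=1, p_4 = 1*1130 + 101 = 1231, q_4 = 1*179 + 16 = 195.
  i=5: a_5=8, p_5 = 8*1231 + 1130 = 10978, q_5 = 8*195 + 179 = 1739.
  i=6: a_6=3, p_6 = 3*10978 + 1231 = 34165, q_6 = 3*1739 + 195 = 5412.

6/1, 19/3, 101/16, 1130/179, 1231/195, 10978/1739, 34165/5412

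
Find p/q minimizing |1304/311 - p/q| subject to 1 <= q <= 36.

109/26

Expand x = 1304/311 as a continued fraction with the Euclidean algorithm:
  1304 = 4*311 + 60, so a_0 = 4.
  311 = 5*60 + 11, so a_1 = 5.
  60 = 5*11 + 5, so a_2 = 5.
  11 = 2*5 + 1, so a_3 = 2.
  5 = 5*1 + 0, so a_4 = 5.
so x = [4; 5, 5, 2, 5].
Convergents (p_i = a_i*p_{i-1} + p_{i-2}, q_i = a_i*q_{i-1} + q_{i-2} with p_{-2}=0, p_{-1}=1, q_{-2}=1, q_{-1}=0), until the denominator exceeds 36:
  i=0: a_0=4, p_0 = 4*1 + 0 = 4, q_0 = 4*0 + 1 = 1.
  i=1: a_1=5, p_1 = 5*4 + 1 = 21, q_1 = 5*1 + 0 = 5.
  i=2: a_2=5, p_2 = 5*21 + 4 = 109, q_2 = 5*5 + 1 = 26.
  i=3: a_3=2, p_3 = 2*109 + 21 = 239, q_3 = 2*26 + 5 = 57.
q_3 = 57 > 36, so the last convergent with denominator <= 36 is p_2/q_2 = 109/26.
The closest fraction with denominator <= 36 is either p_2/q_2 or the intermediate fraction (k*p_2 + p_1)/(k*q_2 + q_1) with the largest k >= 1 whose denominator stays <= 36; these approach x as k grows, and every other convergent or intermediate fraction in range is farther away.
Largest k: floor((36 - q_1)/q_2) = floor((36 - 5)/26) = 1.
That gives (1*109 + 21)/(1*26 + 5) = 130/31.
Compare the errors: |x - 109/26| = |1304*26 - 109*311|/(311*26) = 5/8086, and |x - 130/31| = |1304*31 - 130*311|/(311*31) = 6/9641.
Cross-multiplying, 5*9641 = 48205 < 48516 = 6*8086, so 5/8086 is smaller: the convergent 109/26 is closer to x than 130/31.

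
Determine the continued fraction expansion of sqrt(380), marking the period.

Write x_i = (sqrt(380) + m_i)/d_i with (m_0, d_0) = (0, 1). a_0 = floor(sqrt(380)) = 19, since 19^2 = 361 <= 380 < 400 = 20^2.
Iterate m_{i+1} = d_i*a_i - m_i, d_{i+1} = (380 - m_{i+1}^2)/d_i, a_{i+1} = floor((a_0 + m_{i+1})/d_{i+1}):
  m_1 = 1*19 - 0 = 19, d_1 = (380 - 19^2)/1 = 19/1 = 19, a_1 = floor((19 + 19)/19) = 2.
  m_2 = 19*2 - 19 = 19, d_2 = (380 - 19^2)/19 = 19/19 = 1, a_2 = floor((19 + 19)/1) = 38.
  m_3 = 1*38 - 19 = 19, d_3 = (380 - 19^2)/1 = 19/1 = 19: (m_3, d_3) = (m_1, d_1) = (19, 19), so from here the quotients repeat a_1, a_2; the period length is 2.
Hence the expansion of sqrt(380) is a_0 = 19 followed by the repeating block 2, 38 (period 2).

[19; (2, 38)]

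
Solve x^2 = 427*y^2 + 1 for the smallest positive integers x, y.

(x, y) = (62, 3)

First expand sqrt(427) as a continued fraction. With x_i = (sqrt(427) + m_i)/d_i and (m_0, d_0) = (0, 1): a_0 = floor(sqrt(427)) = 20, since 20^2 = 400 <= 427 < 441 = 21^2.
Iterate m_{i+1} = d_i*a_i - m_i, d_{i+1} = (427 - m_{i+1}^2)/d_i, a_{i+1} = floor((a_0 + m_{i+1})/d_{i+1}):
  m_1 = 1*20 - 0 = 20, d_1 = (427 - 20^2)/1 = 27/1 = 27, a_1 = floor((20 + 20)/27) = 1.
  m_2 = 27*1 - 20 = 7, d_2 = (427 - 7^2)/27 = 378/27 = 14, a_2 = floor((20 + 7)/14) = 1.
  m_3 = 14*1 - 7 = 7, d_3 = (427 - 7^2)/14 = 378/14 = 27, a_3 = floor((20 + 7)/27) = 1.
  m_4 = 27*1 - 7 = 20, d_4 = (427 - 20^2)/27 = 27/27 = 1, a_4 = floor((20 + 20)/1) = 40.
  m_5 = 1*40 - 20 = 20, d_5 = (427 - 20^2)/1 = 27/1 = 27: (m_5, d_5) = (m_1, d_1) = (20, 27), so from here the quotients repeat a_1, ..., a_4; the period length is 4.
So sqrt(427) = [20; (1, 1, 1, 40)] with period length k = 4.
k is even, so the fundamental solution of x^2 - 427y^2 = 1 is (p_{k-1}, q_{k-1}) = (p_3, q_3); compute convergents through index 3.
Convergents (p_i = a_i*p_{i-1} + p_{i-2}, q_i = a_i*q_{i-1} + q_{i-2} with p_{-2}=0, p_{-1}=1, q_{-2}=1, q_{-1}=0):
  i=0: a_0=20, p_0 = 20*1 + 0 = 20, q_0 = 20*0 + 1 = 1.
  i=1: a_1=1, p_1 = 1*20 + 1 = 21, q_1 = 1*1 + 0 = 1.
  i=2: a_2=1, p_2 = 1*21 + 20 = 41, q_2 = 1*1 + 1 = 2.
  i=3: a_3=1, p_3 = 1*41 + 21 = 62, q_3 = 1*2 + 1 = 3.
Check: 62^2 - 427*3^2 = 3844 - 3843 = 1, so (x, y) = (62, 3) solves the equation, and by the theorem it is the least positive solution.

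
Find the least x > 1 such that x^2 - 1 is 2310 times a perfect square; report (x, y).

First expand sqrt(2310) as a continued fraction. With x_i = (sqrt(2310) + m_i)/d_i and (m_0, d_0) = (0, 1): a_0 = floor(sqrt(2310)) = 48, since 48^2 = 2304 <= 2310 < 2401 = 49^2.
Iterate m_{i+1} = d_i*a_i - m_i, d_{i+1} = (2310 - m_{i+1}^2)/d_i, a_{i+1} = floor((a_0 + m_{i+1})/d_{i+1}):
  m_1 = 1*48 - 0 = 48, d_1 = (2310 - 48^2)/1 = 6/1 = 6, a_1 = floor((48 + 48)/6) = 16.
  m_2 = 6*16 - 48 = 48, d_2 = (2310 - 48^2)/6 = 6/6 = 1, a_2 = floor((48 + 48)/1) = 96.
  m_3 = 1*96 - 48 = 48, d_3 = (2310 - 48^2)/1 = 6/1 = 6: (m_3, d_3) = (m_1, d_1) = (48, 6), so from here the quotients repeat a_1, a_2; the period length is 2.
So sqrt(2310) = [48; (16, 96)] with period length k = 2.
k is even, so the fundamental solution of x^2 - 2310y^2 = 1 is (p_{k-1}, q_{k-1}) = (p_1, q_1); compute convergents through index 1.
Convergents (p_i = a_i*p_{i-1} + p_{i-2}, q_i = a_i*q_{i-1} + q_{i-2} with p_{-2}=0, p_{-1}=1, q_{-2}=1, q_{-1}=0):
  i=0: a_0=48, p_0 = 48*1 + 0 = 48, q_0 = 48*0 + 1 = 1.
  i=1: a_1=16, p_1 = 16*48 + 1 = 769, q_1 = 16*1 + 0 = 16.
Check: 769^2 - 2310*16^2 = 591361 - 591360 = 1, so (x, y) = (769, 16) solves the equation, and by the theorem it is the least positive solution.

(x, y) = (769, 16)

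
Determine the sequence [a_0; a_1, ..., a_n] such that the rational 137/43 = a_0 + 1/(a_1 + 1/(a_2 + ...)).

Run the Euclidean algorithm on 137 and 43; the successive quotients are the partial quotients a_0, a_1, ... (each step inverts the fractional part left over by the previous one):
  137 = 3*43 + 8, so a_0 = 3.
  43 = 5*8 + 3, so a_1 = 5.
  8 = 2*3 + 2, so a_2 = 2.
  3 = 1*2 + 1, so a_3 = 1.
  2 = 2*1 + 0, so a_4 = 2.
The remainder reaches 0 after 5 divisions, so the expansion has 5 partial quotients, read off in order.

[3; 5, 2, 1, 2]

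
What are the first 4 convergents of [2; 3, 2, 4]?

Using the convergent recurrence p_i = a_i*p_{i-1} + p_{i-2}, q_i = a_i*q_{i-1} + q_{i-2} with p_{-2}=0, p_{-1}=1, q_{-2}=1, q_{-1}=0:
  i=0: a_0=2, p_0 = 2*1 + 0 = 2, q_0 = 2*0 + 1 = 1.
  i=1: a_1=3, p_1 = 3*2 + 1 = 7, q_1 = 3*1 + 0 = 3.
  i=2: a_2=2, p_2 = 2*7 + 2 = 16, q_2 = 2*3 + 1 = 7.
  i=3: a_3=4, p_3 = 4*16 + 7 = 71, q_3 = 4*7 + 3 = 31.

2/1, 7/3, 16/7, 71/31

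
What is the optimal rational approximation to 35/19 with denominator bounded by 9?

Expand x = 35/19 as a continued fraction with the Euclidean algorithm:
  35 = 1*19 + 16, so a_0 = 1.
  19 = 1*16 + 3, so a_1 = 1.
  16 = 5*3 + 1, so a_2 = 5.
  3 = 3*1 + 0, so a_3 = 3.
so x = [1; 1, 5, 3].
Convergents (p_i = a_i*p_{i-1} + p_{i-2}, q_i = a_i*q_{i-1} + q_{i-2} with p_{-2}=0, p_{-1}=1, q_{-2}=1, q_{-1}=0), until the denominator exceeds 9:
  i=0: a_0=1, p_0 = 1*1 + 0 = 1, q_0 = 1*0 + 1 = 1.
  i=1: a_1=1, p_1 = 1*1 + 1 = 2, q_1 = 1*1 + 0 = 1.
  i=2: a_2=5, p_2 = 5*2 + 1 = 11, q_2 = 5*1 + 1 = 6.
  i=3: a_3=3, p_3 = 3*11 + 2 = 35, q_3 = 3*6 + 1 = 19.
q_3 = 19 > 9, so the last convergent with denominator <= 9 is p_2/q_2 = 11/6.
The closest fraction with denominator <= 9 is either p_2/q_2 or the intermediate fraction (k*p_2 + p_1)/(k*q_2 + q_1) with the largest k >= 1 whose denominator stays <= 9; these approach x as k grows, and every other convergent or intermediate fraction in range is farther away.
Largest k: floor((9 - q_1)/q_2) = floor((9 - 1)/6) = 1.
That gives (1*11 + 2)/(1*6 + 1) = 13/7.
Compare the errors: |x - 11/6| = |35*6 - 11*19|/(19*6) = 1/114, and |x - 13/7| = |35*7 - 13*19|/(19*7) = 2/133.
Cross-multiplying, 1*133 = 133 < 228 = 2*114, so 1/114 is smaller: the convergent 11/6 is closer to x than 13/7.

11/6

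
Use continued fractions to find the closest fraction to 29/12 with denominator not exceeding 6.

12/5

Expand x = 29/12 as a continued fraction with the Euclidean algorithm:
  29 = 2*12 + 5, so a_0 = 2.
  12 = 2*5 + 2, so a_1 = 2.
  5 = 2*2 + 1, so a_2 = 2.
  2 = 2*1 + 0, so a_3 = 2.
so x = [2; 2, 2, 2].
Convergents (p_i = a_i*p_{i-1} + p_{i-2}, q_i = a_i*q_{i-1} + q_{i-2} with p_{-2}=0, p_{-1}=1, q_{-2}=1, q_{-1}=0), until the denominator exceeds 6:
  i=0: a_0=2, p_0 = 2*1 + 0 = 2, q_0 = 2*0 + 1 = 1.
  i=1: a_1=2, p_1 = 2*2 + 1 = 5, q_1 = 2*1 + 0 = 2.
  i=2: a_2=2, p_2 = 2*5 + 2 = 12, q_2 = 2*2 + 1 = 5.
  i=3: a_3=2, p_3 = 2*12 + 5 = 29, q_3 = 2*5 + 2 = 12.
q_3 = 12 > 6, so the last convergent with denominator <= 6 is p_2/q_2 = 12/5.
The closest fraction with denominator <= 6 is either p_2/q_2 or the intermediate fraction (k*p_2 + p_1)/(k*q_2 + q_1) with the largest k >= 1 whose denominator stays <= 6; these approach x as k grows, and every other convergent or intermediate fraction in range is farther away.
Largest k: floor((6 - q_1)/q_2) = floor((6 - 2)/5) = 0.
Since k = 0, no intermediate fraction beyond p_2/q_2 has denominator <= 6, so the convergent 12/5 is the closest (its error is |29*5 - 12*12|/(12*5) = 1/60).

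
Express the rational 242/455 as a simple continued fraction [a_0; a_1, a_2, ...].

[0; 1, 1, 7, 2, 1, 9]

Run the Euclidean algorithm on 242 and 455; the successive quotients are the partial quotients a_0, a_1, ... (each step inverts the fractional part left over by the previous one):
  242 = 0*455 + 242, so a_0 = 0.
  455 = 1*242 + 213, so a_1 = 1.
  242 = 1*213 + 29, so a_2 = 1.
  213 = 7*29 + 10, so a_3 = 7.
  29 = 2*10 + 9, so a_4 = 2.
  10 = 1*9 + 1, so a_5 = 1.
  9 = 9*1 + 0, so a_6 = 9.
The remainder reaches 0 after 7 divisions, so the expansion has 7 partial quotients, read off in order.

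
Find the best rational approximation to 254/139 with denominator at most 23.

Expand x = 254/139 as a continued fraction with the Euclidean algorithm:
  254 = 1*139 + 115, so a_0 = 1.
  139 = 1*115 + 24, so a_1 = 1.
  115 = 4*24 + 19, so a_2 = 4.
  24 = 1*19 + 5, so a_3 = 1.
  19 = 3*5 + 4, so a_4 = 3.
  5 = 1*4 + 1, so a_5 = 1.
  4 = 4*1 + 0, so a_6 = 4.
so x = [1; 1, 4, 1, 3, 1, 4].
Convergents (p_i = a_i*p_{i-1} + p_{i-2}, q_i = a_i*q_{i-1} + q_{i-2} with p_{-2}=0, p_{-1}=1, q_{-2}=1, q_{-1}=0), until the denominator exceeds 23:
  i=0: a_0=1, p_0 = 1*1 + 0 = 1, q_0 = 1*0 + 1 = 1.
  i=1: a_1=1, p_1 = 1*1 + 1 = 2, q_1 = 1*1 + 0 = 1.
  i=2: a_2=4, p_2 = 4*2 + 1 = 9, q_2 = 4*1 + 1 = 5.
  i=3: a_3=1, p_3 = 1*9 + 2 = 11, q_3 = 1*5 + 1 = 6.
  i=4: a_4=3, p_4 = 3*11 + 9 = 42, q_4 = 3*6 + 5 = 23.
  i=5: a_5=1, p_5 = 1*42 + 11 = 53, q_5 = 1*23 + 6 = 29.
q_5 = 29 > 23, so the last convergent with denominator <= 23 is p_4/q_4 = 42/23.
The closest fraction with denominator <= 23 is either p_4/q_4 or the intermediate fraction (k*p_4 + p_3)/(k*q_4 + q_3) with the largest k >= 1 whose denominator stays <= 23; these approach x as k grows, and every other convergent or intermediate fraction in range is farther away.
Largest k: floor((23 - q_3)/q_4) = floor((23 - 6)/23) = 0.
Since k = 0, no intermediate fraction beyond p_4/q_4 has denominator <= 23, so the convergent 42/23 is the closest (its error is |254*23 - 42*139|/(139*23) = 4/3197).

42/23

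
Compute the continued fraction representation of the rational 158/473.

[0; 2, 1, 157]

Run the Euclidean algorithm on 158 and 473; the successive quotients are the partial quotients a_0, a_1, ... (each step inverts the fractional part left over by the previous one):
  158 = 0*473 + 158, so a_0 = 0.
  473 = 2*158 + 157, so a_1 = 2.
  158 = 1*157 + 1, so a_2 = 1.
  157 = 157*1 + 0, so a_3 = 157.
The remainder reaches 0 after 4 divisions, so the expansion has 4 partial quotients, read off in order.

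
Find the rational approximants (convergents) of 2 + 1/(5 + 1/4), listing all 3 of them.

Using the convergent recurrence p_i = a_i*p_{i-1} + p_{i-2}, q_i = a_i*q_{i-1} + q_{i-2} with p_{-2}=0, p_{-1}=1, q_{-2}=1, q_{-1}=0:
  i=0: a_0=2, p_0 = 2*1 + 0 = 2, q_0 = 2*0 + 1 = 1.
  i=1: a_1=5, p_1 = 5*2 + 1 = 11, q_1 = 5*1 + 0 = 5.
  i=2: a_2=4, p_2 = 4*11 + 2 = 46, q_2 = 4*5 + 1 = 21.

2/1, 11/5, 46/21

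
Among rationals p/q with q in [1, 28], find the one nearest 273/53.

103/20

Expand x = 273/53 as a continued fraction with the Euclidean algorithm:
  273 = 5*53 + 8, so a_0 = 5.
  53 = 6*8 + 5, so a_1 = 6.
  8 = 1*5 + 3, so a_2 = 1.
  5 = 1*3 + 2, so a_3 = 1.
  3 = 1*2 + 1, so a_4 = 1.
  2 = 2*1 + 0, so a_5 = 2.
so x = [5; 6, 1, 1, 1, 2].
Convergents (p_i = a_i*p_{i-1} + p_{i-2}, q_i = a_i*q_{i-1} + q_{i-2} with p_{-2}=0, p_{-1}=1, q_{-2}=1, q_{-1}=0), until the denominator exceeds 28:
  i=0: a_0=5, p_0 = 5*1 + 0 = 5, q_0 = 5*0 + 1 = 1.
  i=1: a_1=6, p_1 = 6*5 + 1 = 31, q_1 = 6*1 + 0 = 6.
  i=2: a_2=1, p_2 = 1*31 + 5 = 36, q_2 = 1*6 + 1 = 7.
  i=3: a_3=1, p_3 = 1*36 + 31 = 67, q_3 = 1*7 + 6 = 13.
  i=4: a_4=1, p_4 = 1*67 + 36 = 103, q_4 = 1*13 + 7 = 20.
  i=5: a_5=2, p_5 = 2*103 + 67 = 273, q_5 = 2*20 + 13 = 53.
q_5 = 53 > 28, so the last convergent with denominator <= 28 is p_4/q_4 = 103/20.
The closest fraction with denominator <= 28 is either p_4/q_4 or the intermediate fraction (k*p_4 + p_3)/(k*q_4 + q_3) with the largest k >= 1 whose denominator stays <= 28; these approach x as k grows, and every other convergent or intermediate fraction in range is farther away.
Largest k: floor((28 - q_3)/q_4) = floor((28 - 13)/20) = 0.
Since k = 0, no intermediate fraction beyond p_4/q_4 has denominator <= 28, so the convergent 103/20 is the closest (its error is |273*20 - 103*53|/(53*20) = 1/1060).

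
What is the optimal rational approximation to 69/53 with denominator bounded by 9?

9/7

Expand x = 69/53 as a continued fraction with the Euclidean algorithm:
  69 = 1*53 + 16, so a_0 = 1.
  53 = 3*16 + 5, so a_1 = 3.
  16 = 3*5 + 1, so a_2 = 3.
  5 = 5*1 + 0, so a_3 = 5.
so x = [1; 3, 3, 5].
Convergents (p_i = a_i*p_{i-1} + p_{i-2}, q_i = a_i*q_{i-1} + q_{i-2} with p_{-2}=0, p_{-1}=1, q_{-2}=1, q_{-1}=0), until the denominator exceeds 9:
  i=0: a_0=1, p_0 = 1*1 + 0 = 1, q_0 = 1*0 + 1 = 1.
  i=1: a_1=3, p_1 = 3*1 + 1 = 4, q_1 = 3*1 + 0 = 3.
  i=2: a_2=3, p_2 = 3*4 + 1 = 13, q_2 = 3*3 + 1 = 10.
q_2 = 10 > 9, so the last convergent with denominator <= 9 is p_1/q_1 = 4/3.
The closest fraction with denominator <= 9 is either p_1/q_1 or the intermediate fraction (k*p_1 + p_0)/(k*q_1 + q_0) with the largest k >= 1 whose denominator stays <= 9; these approach x as k grows, and every other convergent or intermediate fraction in range is farther away.
Largest k: floor((9 - q_0)/q_1) = floor((9 - 1)/3) = 2.
That gives (2*4 + 1)/(2*3 + 1) = 9/7.
Compare the errors: |x - 4/3| = |69*3 - 4*53|/(53*3) = 5/159, and |x - 9/7| = |69*7 - 9*53|/(53*7) = 6/371.
Cross-multiplying, 6*159 = 954 < 1855 = 5*371, so 6/371 is smaller: the intermediate fraction 9/7 is closer to x than 4/3.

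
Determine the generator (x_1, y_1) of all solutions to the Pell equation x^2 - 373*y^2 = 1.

(x, y) = (52387849, 2712540)

First expand sqrt(373) as a continued fraction. With x_i = (sqrt(373) + m_i)/d_i and (m_0, d_0) = (0, 1): a_0 = floor(sqrt(373)) = 19, since 19^2 = 361 <= 373 < 400 = 20^2.
Iterate m_{i+1} = d_i*a_i - m_i, d_{i+1} = (373 - m_{i+1}^2)/d_i, a_{i+1} = floor((a_0 + m_{i+1})/d_{i+1}):
  m_1 = 1*19 - 0 = 19, d_1 = (373 - 19^2)/1 = 12/1 = 12, a_1 = floor((19 + 19)/12) = 3.
  m_2 = 12*3 - 19 = 17, d_2 = (373 - 17^2)/12 = 84/12 = 7, a_2 = floor((19 + 17)/7) = 5.
  m_3 = 7*5 - 17 = 18, d_3 = (373 - 18^2)/7 = 49/7 = 7, a_3 = floor((19 + 18)/7) = 5.
  m_4 = 7*5 - 18 = 17, d_4 = (373 - 17^2)/7 = 84/7 = 12, a_4 = floor((19 + 17)/12) = 3.
  m_5 = 12*3 - 17 = 19, d_5 = (373 - 19^2)/12 = 12/12 = 1, a_5 = floor((19 + 19)/1) = 38.
  m_6 = 1*38 - 19 = 19, d_6 = (373 - 19^2)/1 = 12/1 = 12: (m_6, d_6) = (m_1, d_1) = (19, 12), so from here the quotients repeat a_1, ..., a_5; the period length is 5.
So sqrt(373) = [19; (3, 5, 5, 3, 38)] with period length k = 5.
k is odd, so (p_{k-1}, q_{k-1}) only solves x^2 - 373y^2 = -1 and the fundamental solution of x^2 - 373y^2 = 1 is (p_{2k-1}, q_{2k-1}) = (p_9, q_9); compute convergents through index 9, running through the period twice.
Convergents (p_i = a_i*p_{i-1} + p_{i-2}, q_i = a_i*q_{i-1} + q_{i-2} with p_{-2}=0, p_{-1}=1, q_{-2}=1, q_{-1}=0):
  i=0: a_0=19, p_0 = 19*1 + 0 = 19, q_0 = 19*0 + 1 = 1.
  i=1: a_1=3, p_1 = 3*19 + 1 = 58, q_1 = 3*1 + 0 = 3.
  i=2: a_2=5, p_2 = 5*58 + 19 = 309, q_2 = 5*3 + 1 = 16.
  i=3: a_3=5, p_3 = 5*309 + 58 = 1603, q_3 = 5*16 + 3 = 83.
  i=4: a_4=3, p_4 = 3*1603 + 309 = 5118, q_4 = 3*83 + 16 = 265.
  i=5: a_5=38, p_5 = 38*5118 + 1603 = 196087, q_5 = 38*265 + 83 = 10153.
  i=6: a_6=3, p_6 = 3*196087 + 5118 = 593379, q_6 = 3*10153 + 265 = 30724.
  i=7: a_7=5, p_7 = 5*593379 + 196087 = 3162982, q_7 = 5*30724 + 10153 = 163773.
  i=8: a_8=5, p_8 = 5*3162982 + 593379 = 16408289, q_8 = 5*163773 + 30724 = 849589.
  i=9: a_9=3, p_9 = 3*16408289 + 3162982 = 52387849, q_9 = 3*849589 + 163773 = 2712540.
Indeed p_4^2 - 373*q_4^2 = 26193924 - 26193925 = -1, not +1.
Check: 52387849^2 - 373*2712540^2 = 2744486722846801 - 2744486722846800 = 1, so (x, y) = (52387849, 2712540) solves the equation, and by the theorem it is the least positive solution.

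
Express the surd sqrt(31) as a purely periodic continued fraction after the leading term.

[5; (1, 1, 3, 5, 3, 1, 1, 10)]

Write x_i = (sqrt(31) + m_i)/d_i with (m_0, d_0) = (0, 1). a_0 = floor(sqrt(31)) = 5, since 5^2 = 25 <= 31 < 36 = 6^2.
Iterate m_{i+1} = d_i*a_i - m_i, d_{i+1} = (31 - m_{i+1}^2)/d_i, a_{i+1} = floor((a_0 + m_{i+1})/d_{i+1}):
  m_1 = 1*5 - 0 = 5, d_1 = (31 - 5^2)/1 = 6/1 = 6, a_1 = floor((5 + 5)/6) = 1.
  m_2 = 6*1 - 5 = 1, d_2 = (31 - 1^2)/6 = 30/6 = 5, a_2 = floor((5 + 1)/5) = 1.
  m_3 = 5*1 - 1 = 4, d_3 = (31 - 4^2)/5 = 15/5 = 3, a_3 = floor((5 + 4)/3) = 3.
  m_4 = 3*3 - 4 = 5, d_4 = (31 - 5^2)/3 = 6/3 = 2, a_4 = floor((5 + 5)/2) = 5.
  m_5 = 2*5 - 5 = 5, d_5 = (31 - 5^2)/2 = 6/2 = 3, a_5 = floor((5 + 5)/3) = 3.
  m_6 = 3*3 - 5 = 4, d_6 = (31 - 4^2)/3 = 15/3 = 5, a_6 = floor((5 + 4)/5) = 1.
  m_7 = 5*1 - 4 = 1, d_7 = (31 - 1^2)/5 = 30/5 = 6, a_7 = floor((5 + 1)/6) = 1.
  m_8 = 6*1 - 1 = 5, d_8 = (31 - 5^2)/6 = 6/6 = 1, a_8 = floor((5 + 5)/1) = 10.
  m_9 = 1*10 - 5 = 5, d_9 = (31 - 5^2)/1 = 6/1 = 6: (m_9, d_9) = (m_1, d_1) = (5, 6), so from here the quotients repeat a_1, ..., a_8; the period length is 8.
Hence the expansion of sqrt(31) is a_0 = 5 followed by the repeating block 1, 1, 3, 5, 3, 1, 1, 10 (period 8).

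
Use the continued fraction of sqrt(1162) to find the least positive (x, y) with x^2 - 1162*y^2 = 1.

(x, y) = (22616173, 663462)

First expand sqrt(1162) as a continued fraction. With x_i = (sqrt(1162) + m_i)/d_i and (m_0, d_0) = (0, 1): a_0 = floor(sqrt(1162)) = 34, since 34^2 = 1156 <= 1162 < 1225 = 35^2.
Iterate m_{i+1} = d_i*a_i - m_i, d_{i+1} = (1162 - m_{i+1}^2)/d_i, a_{i+1} = floor((a_0 + m_{i+1})/d_{i+1}):
  m_1 = 1*34 - 0 = 34, d_1 = (1162 - 34^2)/1 = 6/1 = 6, a_1 = floor((34 + 34)/6) = 11.
  m_2 = 6*11 - 34 = 32, d_2 = (1162 - 32^2)/6 = 138/6 = 23, a_2 = floor((34 + 32)/23) = 2.
  m_3 = 23*2 - 32 = 14, d_3 = (1162 - 14^2)/23 = 966/23 = 42, a_3 = floor((34 + 14)/42) = 1.
  m_4 = 42*1 - 14 = 28, d_4 = (1162 - 28^2)/42 = 378/42 = 9, a_4 = floor((34 + 28)/9) = 6.
  m_5 = 9*6 - 28 = 26, d_5 = (1162 - 26^2)/9 = 486/9 = 54, a_5 = floor((34 + 26)/54) = 1.
  m_6 = 54*1 - 26 = 28, d_6 = (1162 - 28^2)/54 = 378/54 = 7, a_6 = floor((34 + 28)/7) = 8.
  m_7 = 7*8 - 28 = 28, d_7 = (1162 - 28^2)/7 = 378/7 = 54, a_7 = floor((34 + 28)/54) = 1.
  m_8 = 54*1 - 28 = 26, d_8 = (1162 - 26^2)/54 = 486/54 = 9, a_8 = floor((34 + 26)/9) = 6.
  m_9 = 9*6 - 26 = 28, d_9 = (1162 - 28^2)/9 = 378/9 = 42, a_9 = floor((34 + 28)/42) = 1.
  m_10 = 42*1 - 28 = 14, d_10 = (1162 - 14^2)/42 = 966/42 = 23, a_10 = floor((34 + 14)/23) = 2.
  m_11 = 23*2 - 14 = 32, d_11 = (1162 - 32^2)/23 = 138/23 = 6, a_11 = floor((34 + 32)/6) = 11.
  m_12 = 6*11 - 32 = 34, d_12 = (1162 - 34^2)/6 = 6/6 = 1, a_12 = floor((34 + 34)/1) = 68.
  m_13 = 1*68 - 34 = 34, d_13 = (1162 - 34^2)/1 = 6/1 = 6: (m_13, d_13) = (m_1, d_1) = (34, 6), so from here the quotients repeat a_1, ..., a_12; the period length is 12.
So sqrt(1162) = [34; (11, 2, 1, 6, 1, 8, 1, 6, 1, 2, 11, 68)] with period length k = 12.
k is even, so the fundamental solution of x^2 - 1162y^2 = 1 is (p_{k-1}, q_{k-1}) = (p_11, q_11); compute convergents through index 11.
Convergents (p_i = a_i*p_{i-1} + p_{i-2}, q_i = a_i*q_{i-1} + q_{i-2} with p_{-2}=0, p_{-1}=1, q_{-2}=1, q_{-1}=0):
  i=0: a_0=34, p_0 = 34*1 + 0 = 34, q_0 = 34*0 + 1 = 1.
  i=1: a_1=11, p_1 = 11*34 + 1 = 375, q_1 = 11*1 + 0 = 11.
  i=2: a_2=2, p_2 = 2*375 + 34 = 784, q_2 = 2*11 + 1 = 23.
  i=3: a_3=1, p_3 = 1*784 + 375 = 1159, q_3 = 1*23 + 11 = 34.
  i=4: a_4=6, p_4 = 6*1159 + 784 = 7738, q_4 = 6*34 + 23 = 227.
  i=5: a_5=1, p_5 = 1*7738 + 1159 = 8897, q_5 = 1*227 + 34 = 261.
  i=6: a_6=8, p_6 = 8*8897 + 7738 = 78914, q_6 = 8*261 + 227 = 2315.
  i=7: a_7=1, p_7 = 1*78914 + 8897 = 87811, q_7 = 1*2315 + 261 = 2576.
  i=8: a_8=6, p_8 = 6*87811 + 78914 = 605780, q_8 = 6*2576 + 2315 = 17771.
  i=9: a_9=1, p_9 = 1*605780 + 87811 = 693591, q_9 = 1*17771 + 2576 = 20347.
  i=10: a_10=2, p_10 = 2*693591 + 605780 = 1992962, q_10 = 2*20347 + 17771 = 58465.
  i=11: a_11=11, p_11 = 11*1992962 + 693591 = 22616173, q_11 = 11*58465 + 20347 = 663462.
Check: 22616173^2 - 1162*663462^2 = 511491281165929 - 511491281165928 = 1, so (x, y) = (22616173, 663462) solves the equation, and by the theorem it is the least positive solution.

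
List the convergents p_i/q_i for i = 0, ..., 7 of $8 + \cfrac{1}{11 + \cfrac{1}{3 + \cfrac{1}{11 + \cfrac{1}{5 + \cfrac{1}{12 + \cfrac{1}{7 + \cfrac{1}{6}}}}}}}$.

Using the convergent recurrence p_i = a_i*p_{i-1} + p_{i-2}, q_i = a_i*q_{i-1} + q_{i-2} with p_{-2}=0, p_{-1}=1, q_{-2}=1, q_{-1}=0:
  i=0: a_0=8, p_0 = 8*1 + 0 = 8, q_0 = 8*0 + 1 = 1.
  i=1: a_1=11, p_1 = 11*8 + 1 = 89, q_1 = 11*1 + 0 = 11.
  i=2: a_2=3, p_2 = 3*89 + 8 = 275, q_2 = 3*11 + 1 = 34.
  i=3: a_3=11, p_3 = 11*275 + 89 = 3114, q_3 = 11*34 + 11 = 385.
  i=4: a_4=5, p_4 = 5*3114 + 275 = 15845, q_4 = 5*385 + 34 = 1959.
  i=5: a_5=12, p_5 = 12*15845 + 3114 = 193254, q_5 = 12*1959 + 385 = 23893.
  i=6: a_6=7, p_6 = 7*193254 + 15845 = 1368623, q_6 = 7*23893 + 1959 = 169210.
  i=7: a_7=6, p_7 = 6*1368623 + 193254 = 8404992, q_7 = 6*169210 + 23893 = 1039153.

8/1, 89/11, 275/34, 3114/385, 15845/1959, 193254/23893, 1368623/169210, 8404992/1039153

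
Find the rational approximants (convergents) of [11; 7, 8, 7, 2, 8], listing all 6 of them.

Using the convergent recurrence p_i = a_i*p_{i-1} + p_{i-2}, q_i = a_i*q_{i-1} + q_{i-2} with p_{-2}=0, p_{-1}=1, q_{-2}=1, q_{-1}=0:
  i=0: a_0=11, p_0 = 11*1 + 0 = 11, q_0 = 11*0 + 1 = 1.
  i=1: a_1=7, p_1 = 7*11 + 1 = 78, q_1 = 7*1 + 0 = 7.
  i=2: a_2=8, p_2 = 8*78 + 11 = 635, q_2 = 8*7 + 1 = 57.
  i=3: a_3=7, p_3 = 7*635 + 78 = 4523, q_3 = 7*57 + 7 = 406.
  i=4: a_4=2, p_4 = 2*4523 + 635 = 9681, q_4 = 2*406 + 57 = 869.
  i=5: a_5=8, p_5 = 8*9681 + 4523 = 81971, q_5 = 8*869 + 406 = 7358.

11/1, 78/7, 635/57, 4523/406, 9681/869, 81971/7358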